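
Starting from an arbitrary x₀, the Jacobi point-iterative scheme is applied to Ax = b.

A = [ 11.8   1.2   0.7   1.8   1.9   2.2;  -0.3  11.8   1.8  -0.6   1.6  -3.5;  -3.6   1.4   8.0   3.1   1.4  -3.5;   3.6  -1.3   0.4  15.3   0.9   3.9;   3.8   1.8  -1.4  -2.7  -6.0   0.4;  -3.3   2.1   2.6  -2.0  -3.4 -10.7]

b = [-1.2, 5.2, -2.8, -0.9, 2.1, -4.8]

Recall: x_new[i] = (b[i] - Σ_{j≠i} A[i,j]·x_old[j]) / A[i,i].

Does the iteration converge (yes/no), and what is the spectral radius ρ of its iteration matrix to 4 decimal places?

Diagonal D = diag(11.8, 11.8, 8, 15.3, -6, -10.7); L, U strict lower/upper.
T_J = -D⁻¹(L+U): T[3,1] = -(-1.3)/(15.3) = +0.0850; T[3,3] = 0.
  T[0,:] = [+0.0000  -0.1017  -0.0593  -0.1525  -0.1610  -0.1864]
  T[1,:] = [+0.0254  +0.0000  -0.1525  +0.0508  -0.1356  +0.2966]
  T[2,:] = [+0.4500  -0.1750  +0.0000  -0.3875  -0.1750  +0.4375]
  T[3,:] = [-0.2353  +0.0850  -0.0261  +0.0000  -0.0588  -0.2549]
  T[4,:] = [+0.6333  +0.3000  -0.2333  -0.4500  +0.0000  +0.0667]
  T[5,:] = [-0.3084  +0.1963  +0.2430  -0.1869  -0.3178  +0.0000]
|eigenvalues of T|: 0.5857, 0.4841, 0.3709, 0.3709, 0.3322, 0.0803.
spectral radius ρ = 0.5857; 0.5857 < 1, so it converges for any x₀.

yes, ρ = 0.5857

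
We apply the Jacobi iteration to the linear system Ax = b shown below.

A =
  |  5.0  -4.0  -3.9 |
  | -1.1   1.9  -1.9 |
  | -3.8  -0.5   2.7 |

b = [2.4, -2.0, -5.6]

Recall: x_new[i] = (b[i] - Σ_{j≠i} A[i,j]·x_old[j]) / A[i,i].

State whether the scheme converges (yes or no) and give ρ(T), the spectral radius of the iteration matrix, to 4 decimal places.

no, ρ = 1.5842

Write A = D+L+U with D = diag(5, 1.9, 2.7).
Jacobi: T = -D⁻¹(L+U), T[2,0] = -(-3.8)/(2.7) = +1.4074; T[2,2] = 0.
  T[0,:] = [+0.0000, +0.8000, +0.7800]
  T[1,:] = [+0.5789, +0.0000, +1.0000]
  T[2,:] = [+1.4074, +0.1852, +0.0000]
|eigenvalues of T|: 1.5842, 0.8738, 0.8738.
ρ(T) = max|λ| = 1.5842; 1.5842 > 1, so it fails to converge.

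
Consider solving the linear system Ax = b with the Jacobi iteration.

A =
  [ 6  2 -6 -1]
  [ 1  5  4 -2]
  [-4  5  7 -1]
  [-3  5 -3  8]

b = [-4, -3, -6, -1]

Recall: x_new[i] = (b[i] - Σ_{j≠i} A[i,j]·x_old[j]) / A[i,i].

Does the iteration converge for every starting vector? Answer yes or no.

Let D = diag(6, 5, 7, 8); L, U the strict triangles.
Jacobi T = -D⁻¹(L+U): T[3,0] = -(-3)/(8) = +0.3750; T[3,3] = 0.
  T[0,:] = [+0.0000 -0.3333 +1.0000 +0.1667]
  T[1,:] = [-0.2000 +0.0000 -0.8000 +0.4000]
  T[2,:] = [+0.5714 -0.7143 +0.0000 +0.1429]
  T[3,:] = [+0.3750 -0.6250 +0.3750 +0.0000]
moduli |λ_i(T)| = 1.1780, 0.8872, 0.2326, 0.2326.
spectral radius ρ = 1.1780; 1.1780 > 1 ⇒ diverges.

no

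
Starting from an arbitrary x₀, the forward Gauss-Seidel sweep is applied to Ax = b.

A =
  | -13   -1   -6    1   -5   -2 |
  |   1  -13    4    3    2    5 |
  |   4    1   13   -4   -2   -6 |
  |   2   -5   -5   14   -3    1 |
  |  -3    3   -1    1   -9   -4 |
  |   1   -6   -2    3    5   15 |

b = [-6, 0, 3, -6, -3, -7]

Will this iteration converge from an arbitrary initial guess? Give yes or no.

A = D + L + U where D = diag(-13, -13, 13, 14, -9, 15).
GS T = -(D+L)⁻¹U: row 0 first, T[0,5] = -(-2)/(-13) = -0.1538; later rows by forward substitution.
  T[0,:] = [+0.0000  -0.0769  -0.4615  +0.0769  -0.3846  -0.1538]
  T[1,:] = [+0.0000  -0.0059  +0.2722  +0.2367  +0.1243  +0.3728]
  T[2,:] = [+0.0000  +0.0241  +0.1211  +0.2658  +0.2626  +0.4802]
  T[3,:] = [+0.0000  +0.0175  +0.2064  +0.1685  +0.4074  +0.2552]
  T[4,:] = [+0.0000  +0.0229  +0.2541  +0.0424  +0.1857  -0.2939]
  T[5,:] = [+0.0000  -0.0052  +0.0298  +0.0771  -0.0330  +0.2703]
|eigenvalues of T|: 0.6606, 0.2920, 0.0945, 0.0945, 0.0268, 0.0000.
spectral radius ρ = 0.6606; 0.6606 < 1 ⇒ converges.

yes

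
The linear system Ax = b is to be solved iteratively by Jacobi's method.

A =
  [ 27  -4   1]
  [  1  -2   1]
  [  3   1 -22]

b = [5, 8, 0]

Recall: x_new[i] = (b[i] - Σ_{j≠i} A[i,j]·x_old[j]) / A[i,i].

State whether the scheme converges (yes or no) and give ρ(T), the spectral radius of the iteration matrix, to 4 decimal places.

yes, ρ = 0.3444

Let D = diag(27, -2, -22); L, U the strict triangles.
Jacobi T = -D⁻¹(L+U): T[1,0] = -(1)/(-2) = +0.5000; T[1,1] = 0.
  T[0,:] = [+0.0000, +0.1481, -0.0370]
  T[1,:] = [+0.5000, +0.0000, +0.5000]
  T[2,:] = [+0.1364, +0.0455, +0.0000]
|roots of det(T-λI)|: 0.3444, 0.2249, 0.1195.
spectral radius ρ = 0.3444; 0.3444 < 1, so it converges for any x₀.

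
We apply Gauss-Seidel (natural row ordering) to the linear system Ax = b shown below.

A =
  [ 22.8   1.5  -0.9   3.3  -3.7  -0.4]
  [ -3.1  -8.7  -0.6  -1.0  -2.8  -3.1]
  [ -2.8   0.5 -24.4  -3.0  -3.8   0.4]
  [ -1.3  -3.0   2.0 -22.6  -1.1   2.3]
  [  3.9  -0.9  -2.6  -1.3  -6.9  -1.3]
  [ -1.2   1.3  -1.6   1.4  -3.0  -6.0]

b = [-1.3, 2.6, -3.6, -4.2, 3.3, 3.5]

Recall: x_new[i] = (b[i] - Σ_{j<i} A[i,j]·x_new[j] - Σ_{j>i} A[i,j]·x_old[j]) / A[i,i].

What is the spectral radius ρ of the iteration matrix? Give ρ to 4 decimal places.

Diagonal D = diag(22.8, -8.7, -24.4, -22.6, -6.9, -6); L, U strict lower/upper.
Gauss-Seidel: T = -(D+L)⁻¹U, row 0 first, T[0,4] = -(-3.7)/(22.8) = +0.1623; later rows by forward substitution.
  T[0,:] = [+0.0000  -0.0658  +0.0395  -0.1447  +0.1623  +0.0175]
  T[1,:] = [+0.0000  +0.0234  -0.0830  -0.0634  -0.3797  -0.3626]
  T[2,:] = [+0.0000  +0.0080  -0.0062  -0.1076  -0.1821  +0.0070]
  T[3,:] = [+0.0000  +0.0014  +0.0082  +0.0072  -0.0237  +0.1495]
  T[4,:] = [+0.0000  -0.0435  +0.0339  -0.0343  +0.2143  -0.1620]
  T[5,:] = [+0.0000  +0.0382  -0.0393  +0.0628  -0.1789  +0.0320]
eigenvalue magnitudes: 0.3307, 0.0587, 0.0587, 0.0300, 0.0300, 0.0000.
spectral radius ρ = 0.3307; 0.3307 < 1 ⇒ converges.

0.3307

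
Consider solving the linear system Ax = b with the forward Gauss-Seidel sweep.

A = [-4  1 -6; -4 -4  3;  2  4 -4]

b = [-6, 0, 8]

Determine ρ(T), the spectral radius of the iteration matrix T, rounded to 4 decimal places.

1.3210

Diagonal D = diag(-4, -4, -4); L, U strict lower/upper.
GS T = -(D+L)⁻¹U: row 0 first, T[0,1] = -(1)/(-4) = +0.2500; later rows by forward substitution.
  T[0,:] = [+0.0000  +0.2500  -1.5000]
  T[1,:] = [+0.0000  -0.2500  +2.2500]
  T[2,:] = [+0.0000  -0.1250  +1.5000]
|roots of det(T-λI)|: 1.3210, 0.0710, 0.0000.
spectral radius ρ = 1.3210; 1.3210 > 1: divergent.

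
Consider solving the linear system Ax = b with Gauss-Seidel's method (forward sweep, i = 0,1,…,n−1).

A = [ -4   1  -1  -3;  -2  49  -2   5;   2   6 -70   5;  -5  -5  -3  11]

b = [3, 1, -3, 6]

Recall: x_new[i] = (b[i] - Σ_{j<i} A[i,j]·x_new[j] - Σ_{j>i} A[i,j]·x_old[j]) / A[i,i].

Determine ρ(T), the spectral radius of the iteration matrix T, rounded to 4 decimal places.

Let D = diag(-4, 49, -70, 11); L, U the strict triangles.
GS T = -(D+L)⁻¹U: row 0 first, T[0,2] = -(-1)/(-4) = -0.2500; later rows by forward substitution.
  T[0,:] = [+0.0000, +0.2500, -0.2500, -0.7500]
  T[1,:] = [+0.0000, +0.0102, +0.0306, -0.1327]
  T[2,:] = [+0.0000, +0.0080, -0.0045, +0.0386]
  T[3,:] = [+0.0000, +0.1205, -0.1010, -0.3907]
moduli |λ_i(T)| = 0.3292, 0.0702, 0.0143, 0.0000.
ρ(T) = max|λ| = 0.3292; 0.3292 < 1, so it converges for any x₀.

0.3292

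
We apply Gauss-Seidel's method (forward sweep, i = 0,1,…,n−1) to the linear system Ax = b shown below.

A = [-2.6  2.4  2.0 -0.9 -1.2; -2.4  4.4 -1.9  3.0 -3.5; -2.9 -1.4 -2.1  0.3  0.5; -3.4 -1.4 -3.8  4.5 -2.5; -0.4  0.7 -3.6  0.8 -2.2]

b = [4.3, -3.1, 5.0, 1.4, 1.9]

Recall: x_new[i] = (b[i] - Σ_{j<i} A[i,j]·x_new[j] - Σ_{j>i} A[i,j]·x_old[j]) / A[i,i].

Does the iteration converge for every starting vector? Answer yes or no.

no

Split A = D + L + U, D = diag(-2.6, 4.4, -2.1, 4.5, -2.2).
Gauss-Seidel: T = -(D+L)⁻¹U, row 0 first, T[0,2] = -(2)/(-2.6) = +0.7692; later rows by forward substitution.
  T[0,:] = [+0.0000  +0.9231  +0.7692  -0.3462  -0.4615]
  T[1,:] = [+0.0000  +0.5035  +0.8514  -0.8706  +0.5437]
  T[2,:] = [+0.0000  -1.6104  -1.6299  +1.2013  +0.5130]
  T[3,:] = [+0.0000  -0.5058  -0.5303  +0.4820  +0.8092]
  T[4,:] = [+0.0000  +2.4436  +2.6053  -2.0046  -0.2883]
moduli |λ_i(T)| = 1.6639, 0.7537, 0.7537, 0.0061, 0.0000.
spectral radius ρ = 1.6639; 1.6639 > 1: divergent.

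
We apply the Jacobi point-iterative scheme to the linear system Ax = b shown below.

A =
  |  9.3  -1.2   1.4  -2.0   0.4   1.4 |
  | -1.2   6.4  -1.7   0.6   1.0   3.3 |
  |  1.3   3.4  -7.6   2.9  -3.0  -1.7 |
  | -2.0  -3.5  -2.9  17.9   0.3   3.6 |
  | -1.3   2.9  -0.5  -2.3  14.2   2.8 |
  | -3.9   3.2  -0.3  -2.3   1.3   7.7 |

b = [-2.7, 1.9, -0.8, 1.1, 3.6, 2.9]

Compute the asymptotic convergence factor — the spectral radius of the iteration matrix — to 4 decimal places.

Split A = D + L + U, D = diag(9.3, 6.4, -7.6, 17.9, 14.2, 7.7).
Jacobi: T = -D⁻¹(L+U), T[1,0] = -(-1.2)/(6.4) = +0.1875; T[1,1] = 0.
  T[0,:] = [+0.0000  +0.1290  -0.1505  +0.2151  -0.0430  -0.1505]
  T[1,:] = [+0.1875  +0.0000  +0.2656  -0.0938  -0.1562  -0.5156]
  T[2,:] = [+0.1711  +0.4474  +0.0000  +0.3816  -0.3947  -0.2237]
  T[3,:] = [+0.1117  +0.1955  +0.1620  +0.0000  -0.0168  -0.2011]
  T[4,:] = [+0.0915  -0.2042  +0.0352  +0.1620  +0.0000  -0.1972]
  T[5,:] = [+0.5065  -0.4156  +0.0390  +0.2987  -0.1688  +0.0000]
|λ(T)| sorted: 0.5410, 0.3791, 0.3066, 0.3066, 0.2374, 0.2374.
spectral radius ρ = 0.5410; 0.5410 < 1, so it converges for any x₀.

0.5410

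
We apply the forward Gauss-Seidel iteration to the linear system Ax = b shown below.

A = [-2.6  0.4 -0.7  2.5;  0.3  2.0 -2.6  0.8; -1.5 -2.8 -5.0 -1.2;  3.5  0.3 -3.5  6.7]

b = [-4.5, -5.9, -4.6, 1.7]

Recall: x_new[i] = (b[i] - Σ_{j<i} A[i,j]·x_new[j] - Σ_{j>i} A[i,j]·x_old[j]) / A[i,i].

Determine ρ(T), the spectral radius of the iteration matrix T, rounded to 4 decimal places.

0.7983

Diagonal D = diag(-2.6, 2, -5, 6.7); L, U strict lower/upper.
Gauss-Seidel: T = -(D+L)⁻¹U, row 0 first, T[0,1] = -(0.4)/(-2.6) = +0.1538; later rows by forward substitution.
  T[0,:] = [+0.0000 +0.1538 -0.2692 +0.9615]
  T[1,:] = [+0.0000 -0.0231 +1.3404 -0.5442]
  T[2,:] = [+0.0000 -0.0332 -0.6698 -0.2237]
  T[3,:] = [+0.0000 -0.0967 -0.2693 -0.5948]
moduli |λ_i(T)| = 0.7983, 0.5468, 0.0574, 0.0000.
ρ = 0.7983; 0.7983 < 1 ⇒ converges.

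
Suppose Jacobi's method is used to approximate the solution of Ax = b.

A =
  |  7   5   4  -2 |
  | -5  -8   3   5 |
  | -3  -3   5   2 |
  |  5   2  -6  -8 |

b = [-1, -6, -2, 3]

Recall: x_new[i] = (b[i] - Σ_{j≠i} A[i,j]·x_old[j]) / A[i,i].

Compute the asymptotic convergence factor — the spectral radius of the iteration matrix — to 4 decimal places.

1.2185

Diagonal D = diag(7, -8, 5, -8); L, U strict lower/upper.
Jacobi: T = -D⁻¹(L+U), T[0,3] = -(-2)/(7) = +0.2857; T[0,0] = 0.
  T[0,:] = [+0.0000 -0.7143 -0.5714 +0.2857]
  T[1,:] = [-0.6250 +0.0000 +0.3750 +0.6250]
  T[2,:] = [+0.6000 +0.6000 +0.0000 -0.4000]
  T[3,:] = [+0.6250 +0.2500 -0.7500 +0.0000]
|eigenvalues of T|: 1.2185, 0.5758, 0.5758, 0.1834.
ρ(T) = max|λ| = 1.2185; 1.2185 > 1, so it fails to converge.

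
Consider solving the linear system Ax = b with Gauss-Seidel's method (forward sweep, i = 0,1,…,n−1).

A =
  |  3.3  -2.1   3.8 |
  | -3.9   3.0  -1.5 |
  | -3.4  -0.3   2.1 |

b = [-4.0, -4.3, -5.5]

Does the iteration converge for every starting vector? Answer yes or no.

no

A = D + L + U where D = diag(3.3, 3, 2.1).
GS T = -(D+L)⁻¹U: row 0 first, T[0,2] = -(3.8)/(3.3) = -1.1515; later rows by forward substitution.
  T[0,:] = [+0.0000  +0.6364  -1.1515]
  T[1,:] = [+0.0000  +0.8273  -0.9970]
  T[2,:] = [+0.0000  +1.1485  -2.0068]
|roots of det(T-λI)|: 1.5187, 0.3392, 0.0000.
ρ = 1.5187; 1.5187 > 1: divergent.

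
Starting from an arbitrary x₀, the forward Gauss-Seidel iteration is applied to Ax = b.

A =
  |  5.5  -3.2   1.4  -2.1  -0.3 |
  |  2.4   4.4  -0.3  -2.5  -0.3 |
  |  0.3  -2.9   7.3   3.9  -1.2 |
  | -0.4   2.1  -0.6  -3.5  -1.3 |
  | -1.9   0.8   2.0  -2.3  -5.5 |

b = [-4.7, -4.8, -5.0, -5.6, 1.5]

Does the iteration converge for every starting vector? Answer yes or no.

yes

Diagonal D = diag(5.5, 4.4, 7.3, -3.5, -5.5); L, U strict lower/upper.
T_GS = -(D+L)⁻¹U: row 0 first, T[0,2] = -(1.4)/(5.5) = -0.2545; later rows by forward substitution.
  T[0,:] = [+0.0000, +0.5818, -0.2545, +0.3818, +0.0545]
  T[1,:] = [+0.0000, -0.3174, +0.2070, +0.3599, +0.0384]
  T[2,:] = [+0.0000, -0.1500, +0.0927, -0.4070, +0.1774]
  T[3,:] = [+0.0000, -0.2312, +0.1374, +0.2421, -0.3850]
  T[4,:] = [+0.0000, -0.2050, +0.0943, -0.3288, +0.2123]
eigenvalue magnitudes: 0.5601, 0.3890, 0.3890, 0.0321, 0.0000.
ρ(T) = max|λ| = 0.5601; 0.5601 < 1, so it converges for any x₀.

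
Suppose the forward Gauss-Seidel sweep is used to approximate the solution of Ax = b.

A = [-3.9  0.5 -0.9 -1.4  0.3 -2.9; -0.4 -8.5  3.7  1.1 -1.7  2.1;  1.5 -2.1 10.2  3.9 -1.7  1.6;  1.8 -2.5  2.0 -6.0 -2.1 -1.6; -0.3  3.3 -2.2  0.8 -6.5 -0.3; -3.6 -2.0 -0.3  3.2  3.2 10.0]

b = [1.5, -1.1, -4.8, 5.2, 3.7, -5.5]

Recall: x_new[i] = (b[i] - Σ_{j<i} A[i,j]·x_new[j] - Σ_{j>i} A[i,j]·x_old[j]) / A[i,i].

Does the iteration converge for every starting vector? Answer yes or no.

Split A = D + L + U, D = diag(-3.9, -8.5, 10.2, -6, -6.5, 10).
GS T = -(D+L)⁻¹U: row 0 first, T[0,3] = -(-1.4)/(-3.9) = -0.3590; later rows by forward substitution.
  T[0,:] = [+0.0000 +0.1282 -0.2308 -0.3590 +0.0769 -0.7436]
  T[1,:] = [+0.0000 -0.0060 +0.4462 +0.1463 -0.2036 +0.2821]
  T[2,:] = [+0.0000 -0.0201 +0.1258 -0.2994 +0.1134 +0.0106]
  T[3,:] = [+0.0000 +0.0343 -0.2132 -0.2685 -0.2043 -0.6037]
  T[4,:] = [+0.0000 +0.0020 +0.1683 +0.1592 -0.1705 +0.0535]
  T[5,:] = [+0.0000 +0.0327 +0.0243 -0.0740 +0.1103 -0.0349]
|λ(T)| sorted: 0.5129, 0.3329, 0.2009, 0.2009, 0.0180, 0.0000.
ρ = 0.5129; 0.5129 < 1, so it converges for any x₀.

yes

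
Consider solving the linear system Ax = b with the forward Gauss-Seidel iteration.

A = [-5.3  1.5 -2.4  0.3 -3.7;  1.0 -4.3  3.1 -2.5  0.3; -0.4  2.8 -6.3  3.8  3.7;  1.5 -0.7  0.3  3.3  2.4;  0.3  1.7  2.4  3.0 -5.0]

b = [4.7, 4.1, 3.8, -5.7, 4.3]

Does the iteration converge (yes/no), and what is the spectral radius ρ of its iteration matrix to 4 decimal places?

Let D = diag(-5.3, -4.3, -6.3, 3.3, -5); L, U the strict triangles.
T_GS = -(D+L)⁻¹U: row 0 first, T[0,4] = -(-3.7)/(-5.3) = -0.6981; later rows by forward substitution.
  T[0,:] = [+0.0000  +0.2830  -0.4528  +0.0566  -0.6981]
  T[1,:] = [+0.0000  +0.0658  +0.6156  -0.5682  -0.0926]
  T[2,:] = [+0.0000  +0.0113  +0.3024  +0.3470  +0.5905]
  T[3,:] = [+0.0000  -0.1157  +0.3089  -0.1778  -0.4833]
  T[4,:] = [+0.0000  -0.0247  +0.5126  -0.1299  -0.0799]
|λ(T)| sorted: 0.8333, 0.6587, 0.3160, 0.0310, 0.0000.
ρ(T) = max|λ| = 0.8333; 0.8333 < 1: convergent.

yes, ρ = 0.8333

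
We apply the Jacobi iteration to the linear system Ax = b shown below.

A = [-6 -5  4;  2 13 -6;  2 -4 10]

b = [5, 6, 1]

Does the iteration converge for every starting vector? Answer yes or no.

yes

Let D = diag(-6, 13, 10); L, U the strict triangles.
T_J = -D⁻¹(L+U): T[0,2] = -(4)/(-6) = +0.6667; T[0,0] = 0.
  T[0,:] = [+0.0000 -0.8333 +0.6667]
  T[1,:] = [-0.1538 +0.0000 +0.4615]
  T[2,:] = [-0.2000 +0.4000 +0.0000]
eigenvalue magnitudes: 0.5011, 0.2676, 0.2676.
spectral radius ρ = 0.5011; 0.5011 < 1, so it converges for any x₀.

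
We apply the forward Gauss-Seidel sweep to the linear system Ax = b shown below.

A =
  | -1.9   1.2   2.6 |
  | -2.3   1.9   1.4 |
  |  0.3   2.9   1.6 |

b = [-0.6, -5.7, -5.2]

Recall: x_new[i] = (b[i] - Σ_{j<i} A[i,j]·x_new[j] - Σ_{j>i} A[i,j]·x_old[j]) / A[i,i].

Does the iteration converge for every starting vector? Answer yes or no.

Let D = diag(-1.9, 1.9, 1.6); L, U the strict triangles.
Gauss-Seidel: T = -(D+L)⁻¹U, row 0 first, T[0,1] = -(1.2)/(-1.9) = +0.6316; later rows by forward substitution.
  T[0,:] = [+0.0000, +0.6316, +1.3684]
  T[1,:] = [+0.0000, +0.7645, +0.9197]
  T[2,:] = [+0.0000, -1.5042, -1.9235]
eigenvalue magnitudes: 1.2299, 0.0709, 0.0000.
ρ = 1.2299; 1.2299 > 1: divergent.

no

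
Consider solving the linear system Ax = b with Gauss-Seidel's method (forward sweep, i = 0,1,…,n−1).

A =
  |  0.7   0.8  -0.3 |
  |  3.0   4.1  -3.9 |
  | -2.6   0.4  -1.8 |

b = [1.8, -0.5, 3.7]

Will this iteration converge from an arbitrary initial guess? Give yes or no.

no

Write A = D+L+U with D = diag(0.7, 4.1, -1.8).
GS T = -(D+L)⁻¹U: row 0 first, T[0,2] = -(-0.3)/(0.7) = +0.4286; later rows by forward substitution.
  T[0,:] = [+0.0000 -1.1429 +0.4286]
  T[1,:] = [+0.0000 +0.8362 +0.6376]
  T[2,:] = [+0.0000 +1.8366 -0.4774]
eigenvalue magnitudes: 1.4453, 1.0864, 0.0000.
ρ = 1.4453; 1.4453 > 1: divergent.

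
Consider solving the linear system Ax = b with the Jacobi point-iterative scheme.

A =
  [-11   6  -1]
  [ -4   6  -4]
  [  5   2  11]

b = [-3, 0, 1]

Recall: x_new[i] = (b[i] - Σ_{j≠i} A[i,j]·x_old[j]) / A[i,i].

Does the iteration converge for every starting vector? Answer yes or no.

yes

Split A = D + L + U, D = diag(-11, 6, 11).
T_J = -D⁻¹(L+U): T[0,2] = -(-1)/(-11) = -0.0909; T[0,0] = 0.
  T[0,:] = [+0.0000 +0.5455 -0.0909]
  T[1,:] = [+0.6667 +0.0000 +0.6667]
  T[2,:] = [-0.4545 -0.1818 +0.0000]
|eigenvalues of T|: 0.7082, 0.4667, 0.4667.
spectral radius ρ = 0.7082; 0.7082 < 1, so it converges for any x₀.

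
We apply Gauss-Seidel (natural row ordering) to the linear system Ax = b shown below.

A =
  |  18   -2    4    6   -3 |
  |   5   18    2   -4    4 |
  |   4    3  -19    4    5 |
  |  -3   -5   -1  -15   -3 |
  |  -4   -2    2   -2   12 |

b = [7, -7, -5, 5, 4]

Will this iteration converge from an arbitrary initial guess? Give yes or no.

yes

Let D = diag(18, 18, -19, -15, 12); L, U the strict triangles.
Gauss-Seidel: T = -(D+L)⁻¹U, row 0 first, T[0,4] = -(-3)/(18) = +0.1667; later rows by forward substitution.
  T[0,:] = [+0.0000, +0.1111, -0.2222, -0.3333, +0.1667]
  T[1,:] = [+0.0000, -0.0309, -0.0494, +0.3148, -0.2685]
  T[2,:] = [+0.0000, +0.0185, -0.0546, +0.1901, +0.2558]
  T[3,:] = [+0.0000, -0.0132, +0.0645, -0.0509, -0.1609]
  T[4,:] = [+0.0000, +0.0266, -0.0625, -0.0988, -0.0587]
moduli |λ_i(T)| = 0.1897, 0.1282, 0.1282, 0.0556, 0.0000.
ρ = 0.1897; 0.1897 < 1: convergent.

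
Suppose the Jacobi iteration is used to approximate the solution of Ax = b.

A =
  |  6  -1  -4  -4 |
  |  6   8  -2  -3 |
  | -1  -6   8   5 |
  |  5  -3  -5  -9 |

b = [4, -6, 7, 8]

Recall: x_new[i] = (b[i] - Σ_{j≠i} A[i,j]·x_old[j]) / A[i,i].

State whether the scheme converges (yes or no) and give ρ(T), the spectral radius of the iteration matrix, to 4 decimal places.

Let D = diag(6, 8, 8, -9); L, U the strict triangles.
Jacobi T = -D⁻¹(L+U): T[0,3] = -(-4)/(6) = +0.6667; T[0,0] = 0.
  T[0,:] = [+0.0000, +0.1667, +0.6667, +0.6667]
  T[1,:] = [-0.7500, +0.0000, +0.2500, +0.3750]
  T[2,:] = [+0.1250, +0.7500, +0.0000, -0.6250]
  T[3,:] = [+0.5556, -0.3333, -0.5556, +0.0000]
|roots of det(T-λI)|: 1.1571, 0.5402, 0.5168, 0.5168.
spectral radius ρ = 1.1571; 1.1571 > 1, so it fails to converge.

no, ρ = 1.1571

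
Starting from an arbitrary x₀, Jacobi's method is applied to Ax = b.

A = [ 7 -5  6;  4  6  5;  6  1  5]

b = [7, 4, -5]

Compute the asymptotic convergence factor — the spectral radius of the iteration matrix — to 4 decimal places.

1.1201

Let D = diag(7, 6, 5); L, U the strict triangles.
Jacobi T = -D⁻¹(L+U): T[2,0] = -(6)/(5) = -1.2000; T[2,2] = 0.
  T[0,:] = [+0.0000  +0.7143  -0.8571]
  T[1,:] = [-0.6667  +0.0000  -0.8333]
  T[2,:] = [-1.2000  -0.2000  +0.0000]
moduli |λ_i(T)| = 1.1201, 0.7319, 0.7319.
spectral radius ρ = 1.1201; 1.1201 > 1, so it fails to converge.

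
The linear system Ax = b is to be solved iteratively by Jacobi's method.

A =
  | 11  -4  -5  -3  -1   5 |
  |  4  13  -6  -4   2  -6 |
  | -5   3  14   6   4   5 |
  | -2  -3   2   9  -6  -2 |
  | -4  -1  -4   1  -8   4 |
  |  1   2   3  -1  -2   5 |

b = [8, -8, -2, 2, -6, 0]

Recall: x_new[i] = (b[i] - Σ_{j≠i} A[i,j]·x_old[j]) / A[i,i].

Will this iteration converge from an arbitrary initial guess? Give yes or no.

no

Write A = D+L+U with D = diag(11, 13, 14, 9, -8, 5).
T_J = -D⁻¹(L+U): T[5,0] = -(1)/(5) = -0.2000; T[5,5] = 0.
  T[0,:] = [+0.0000, +0.3636, +0.4545, +0.2727, +0.0909, -0.4545]
  T[1,:] = [-0.3077, +0.0000, +0.4615, +0.3077, -0.1538, +0.4615]
  T[2,:] = [+0.3571, -0.2143, +0.0000, -0.4286, -0.2857, -0.3571]
  T[3,:] = [+0.2222, +0.3333, -0.2222, +0.0000, +0.6667, +0.2222]
  T[4,:] = [-0.5000, -0.1250, -0.5000, +0.1250, +0.0000, +0.5000]
  T[5,:] = [-0.2000, -0.4000, -0.6000, +0.2000, +0.4000, +0.0000]
|roots of det(T-λI)|: 1.2240, 0.6604, 0.5307, 0.5307, 0.1625, 0.1625.
ρ(T) = max|λ| = 1.2240; 1.2240 > 1, so it fails to converge.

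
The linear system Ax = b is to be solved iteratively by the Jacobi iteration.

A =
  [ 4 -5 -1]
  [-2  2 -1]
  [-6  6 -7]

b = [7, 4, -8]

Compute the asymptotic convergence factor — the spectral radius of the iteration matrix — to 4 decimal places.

Diagonal D = diag(4, 2, -7); L, U strict lower/upper.
Jacobi: T = -D⁻¹(L+U), T[2,1] = -(6)/(-7) = +0.8571; T[2,2] = 0.
  T[0,:] = [+0.0000 +1.2500 +0.2500]
  T[1,:] = [+1.0000 +0.0000 +0.5000]
  T[2,:] = [-0.8571 +0.8571 +0.0000]
moduli |λ_i(T)| = 1.3077, 1.0801, 0.2276.
ρ(T) = max|λ| = 1.3077; 1.3077 > 1: divergent.

1.3077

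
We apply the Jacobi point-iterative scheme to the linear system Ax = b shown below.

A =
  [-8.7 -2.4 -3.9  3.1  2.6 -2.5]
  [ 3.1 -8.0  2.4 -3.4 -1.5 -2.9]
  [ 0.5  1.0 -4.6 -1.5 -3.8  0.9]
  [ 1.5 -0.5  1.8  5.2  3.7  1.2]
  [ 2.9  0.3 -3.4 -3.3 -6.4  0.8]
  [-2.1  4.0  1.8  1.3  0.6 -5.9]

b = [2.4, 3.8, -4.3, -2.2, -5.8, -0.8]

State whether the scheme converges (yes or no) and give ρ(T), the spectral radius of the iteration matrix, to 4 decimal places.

no, ρ = 1.1371

A = D + L + U where D = diag(-8.7, -8, -4.6, 5.2, -6.4, -5.9).
Jacobi: T = -D⁻¹(L+U), T[1,2] = -(2.4)/(-8) = +0.3000; T[1,1] = 0.
  T[0,:] = [+0.0000  -0.2759  -0.4483  +0.3563  +0.2989  -0.2874]
  T[1,:] = [+0.3875  +0.0000  +0.3000  -0.4250  -0.1875  -0.3625]
  T[2,:] = [+0.1087  +0.2174  +0.0000  -0.3261  -0.8261  +0.1957]
  T[3,:] = [-0.2885  +0.0962  -0.3462  +0.0000  -0.7115  -0.2308]
  T[4,:] = [+0.4531  +0.0469  -0.5312  -0.5156  +0.0000  +0.1250]
  T[5,:] = [-0.3559  +0.6780  +0.3051  +0.2203  +0.1017  +0.0000]
moduli |λ_i(T)| = 1.1371, 0.8686, 0.5139, 0.5139, 0.4530, 0.4530.
ρ = 1.1371; 1.1371 > 1 ⇒ diverges.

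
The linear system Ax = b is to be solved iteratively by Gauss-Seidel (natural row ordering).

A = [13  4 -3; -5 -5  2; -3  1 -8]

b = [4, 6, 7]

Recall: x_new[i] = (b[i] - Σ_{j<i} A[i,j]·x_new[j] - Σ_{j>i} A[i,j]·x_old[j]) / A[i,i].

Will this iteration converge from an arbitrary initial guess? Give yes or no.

A = D + L + U where D = diag(13, -5, -8).
T_GS = -(D+L)⁻¹U: row 0 first, T[0,2] = -(-3)/(13) = +0.2308; later rows by forward substitution.
  T[0,:] = [+0.0000, -0.3077, +0.2308]
  T[1,:] = [+0.0000, +0.3077, +0.1692]
  T[2,:] = [+0.0000, +0.1538, -0.0654]
eigenvalue magnitudes: 0.3678, 0.1255, 0.0000.
ρ = 0.3678; 0.3678 < 1: convergent.

yes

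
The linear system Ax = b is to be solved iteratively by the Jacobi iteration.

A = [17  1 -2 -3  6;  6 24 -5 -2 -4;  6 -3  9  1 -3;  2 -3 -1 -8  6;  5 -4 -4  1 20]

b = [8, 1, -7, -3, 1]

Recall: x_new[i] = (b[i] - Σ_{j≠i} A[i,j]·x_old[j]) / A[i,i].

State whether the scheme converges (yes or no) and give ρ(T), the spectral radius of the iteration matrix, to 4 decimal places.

yes, ρ = 0.5826

A = D + L + U where D = diag(17, 24, 9, -8, 20).
Jacobi T = -D⁻¹(L+U): T[0,4] = -(6)/(17) = -0.3529; T[0,0] = 0.
  T[0,:] = [+0.0000, -0.0588, +0.1176, +0.1765, -0.3529]
  T[1,:] = [-0.2500, +0.0000, +0.2083, +0.0833, +0.1667]
  T[2,:] = [-0.6667, +0.3333, +0.0000, -0.1111, +0.3333]
  T[3,:] = [+0.2500, -0.3750, -0.1250, +0.0000, +0.7500]
  T[4,:] = [-0.2500, +0.2000, +0.2000, -0.0500, +0.0000]
|eigenvalues of T|: 0.5826, 0.3604, 0.3604, 0.0758, 0.0228.
ρ(T) = max|λ| = 0.5826; 0.5826 < 1: convergent.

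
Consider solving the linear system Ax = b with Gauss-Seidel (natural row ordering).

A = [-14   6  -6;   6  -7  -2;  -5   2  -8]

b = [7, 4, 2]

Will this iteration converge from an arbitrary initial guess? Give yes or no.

yes

Diagonal D = diag(-14, -7, -8); L, U strict lower/upper.
T_GS = -(D+L)⁻¹U: row 0 first, T[0,1] = -(6)/(-14) = +0.4286; later rows by forward substitution.
  T[0,:] = [+0.0000  +0.4286  -0.4286]
  T[1,:] = [+0.0000  +0.3673  -0.6531]
  T[2,:] = [+0.0000  -0.1760  +0.1046]
moduli |λ_i(T)| = 0.5996, 0.1276, 0.0000.
ρ(T) = max|λ| = 0.5996; 0.5996 < 1, so it converges for any x₀.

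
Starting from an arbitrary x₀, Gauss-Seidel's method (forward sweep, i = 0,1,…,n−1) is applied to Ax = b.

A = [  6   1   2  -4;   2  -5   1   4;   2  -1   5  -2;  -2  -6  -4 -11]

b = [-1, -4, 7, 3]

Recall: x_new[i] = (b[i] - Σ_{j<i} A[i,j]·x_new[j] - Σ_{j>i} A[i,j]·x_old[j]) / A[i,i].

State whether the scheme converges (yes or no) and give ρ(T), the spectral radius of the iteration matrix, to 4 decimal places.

A = D + L + U where D = diag(6, -5, 5, -11).
GS T = -(D+L)⁻¹U: row 0 first, T[0,3] = -(-4)/(6) = +0.6667; later rows by forward substitution.
  T[0,:] = [+0.0000  -0.1667  -0.3333  +0.6667]
  T[1,:] = [+0.0000  -0.0667  +0.0667  +1.0667]
  T[2,:] = [+0.0000  +0.0533  +0.1467  +0.3467]
  T[3,:] = [+0.0000  +0.0473  -0.0291  -0.8291]
|eigenvalues of T|: 0.8820, 0.1511, 0.0182, 0.0000.
ρ = 0.8820; 0.8820 < 1: convergent.

yes, ρ = 0.8820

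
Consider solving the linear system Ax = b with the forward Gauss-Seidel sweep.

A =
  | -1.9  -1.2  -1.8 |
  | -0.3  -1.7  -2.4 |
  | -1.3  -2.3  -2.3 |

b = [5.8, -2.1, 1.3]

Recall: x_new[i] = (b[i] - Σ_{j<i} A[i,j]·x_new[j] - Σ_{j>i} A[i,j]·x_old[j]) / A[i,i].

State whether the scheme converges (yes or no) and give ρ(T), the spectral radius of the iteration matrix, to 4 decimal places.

no, ρ = 1.5706

Diagonal D = diag(-1.9, -1.7, -2.3); L, U strict lower/upper.
Gauss-Seidel: T = -(D+L)⁻¹U, row 0 first, T[0,1] = -(-1.2)/(-1.9) = -0.6316; later rows by forward substitution.
  T[0,:] = [+0.0000  -0.6316  -0.9474]
  T[1,:] = [+0.0000  +0.1115  -1.2446]
  T[2,:] = [+0.0000  +0.2455  +1.7801]
|λ(T)| sorted: 1.5706, 0.3209, 0.0000.
ρ = 1.5706; 1.5706 > 1 ⇒ diverges.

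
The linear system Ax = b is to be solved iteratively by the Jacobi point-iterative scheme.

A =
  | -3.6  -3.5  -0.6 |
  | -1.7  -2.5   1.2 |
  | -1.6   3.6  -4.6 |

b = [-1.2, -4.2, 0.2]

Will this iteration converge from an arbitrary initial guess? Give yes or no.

no

Let D = diag(-3.6, -2.5, -4.6); L, U the strict triangles.
T_J = -D⁻¹(L+U): T[2,1] = -(3.6)/(-4.6) = +0.7826; T[2,2] = 0.
  T[0,:] = [+0.0000 -0.9722 -0.1667]
  T[1,:] = [-0.6800 +0.0000 +0.4800]
  T[2,:] = [-0.3478 +0.7826 +0.0000]
|roots of det(T-λI)|: 1.1462, 0.9039, 0.2423.
ρ(T) = max|λ| = 1.1462; 1.1462 > 1, so it fails to converge.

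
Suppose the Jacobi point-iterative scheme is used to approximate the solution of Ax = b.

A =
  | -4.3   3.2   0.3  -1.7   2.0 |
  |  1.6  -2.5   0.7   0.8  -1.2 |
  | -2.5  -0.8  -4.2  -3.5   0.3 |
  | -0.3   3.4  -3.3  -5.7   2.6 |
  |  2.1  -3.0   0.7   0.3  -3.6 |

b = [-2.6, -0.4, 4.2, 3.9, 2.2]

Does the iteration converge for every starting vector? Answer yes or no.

Let D = diag(-4.3, -2.5, -4.2, -5.7, -3.6); L, U the strict triangles.
Jacobi: T = -D⁻¹(L+U), T[0,3] = -(-1.7)/(-4.3) = -0.3953; T[0,0] = 0.
  T[0,:] = [+0.0000, +0.7442, +0.0698, -0.3953, +0.4651]
  T[1,:] = [+0.6400, +0.0000, +0.2800, +0.3200, -0.4800]
  T[2,:] = [-0.5952, -0.1905, +0.0000, -0.8333, +0.0714]
  T[3,:] = [-0.0526, +0.5965, -0.5789, +0.0000, +0.4561]
  T[4,:] = [+0.5833, -0.8333, +0.1944, +0.0833, +0.0000]
|eigenvalues of T|: 1.6145, 0.7769, 0.7769, 0.5991, 0.3058.
ρ = 1.6145; 1.6145 > 1, so it fails to converge.

no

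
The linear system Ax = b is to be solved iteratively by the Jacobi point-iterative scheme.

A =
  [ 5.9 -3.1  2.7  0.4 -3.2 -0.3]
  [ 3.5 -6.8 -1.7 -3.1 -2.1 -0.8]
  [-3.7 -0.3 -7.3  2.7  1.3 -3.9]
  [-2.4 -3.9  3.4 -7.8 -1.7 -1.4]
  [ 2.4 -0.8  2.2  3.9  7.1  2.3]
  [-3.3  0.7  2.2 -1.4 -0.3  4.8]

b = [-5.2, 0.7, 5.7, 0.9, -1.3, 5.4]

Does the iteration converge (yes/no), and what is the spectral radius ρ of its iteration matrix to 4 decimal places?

no, ρ = 1.2249

Write A = D+L+U with D = diag(5.9, -6.8, -7.3, -7.8, 7.1, 4.8).
Jacobi: T = -D⁻¹(L+U), T[2,1] = -(-0.3)/(-7.3) = -0.0411; T[2,2] = 0.
  T[0,:] = [+0.0000  +0.5254  -0.4576  -0.0678  +0.5424  +0.0508]
  T[1,:] = [+0.5147  +0.0000  -0.2500  -0.4559  -0.3088  -0.1176]
  T[2,:] = [-0.5068  -0.0411  +0.0000  +0.3699  +0.1781  -0.5342]
  T[3,:] = [-0.3077  -0.5000  +0.4359  +0.0000  -0.2179  -0.1795]
  T[4,:] = [-0.3380  +0.1127  -0.3099  -0.5493  +0.0000  -0.3239]
  T[5,:] = [+0.6875  -0.1458  -0.4583  +0.2917  +0.0625  +0.0000]
|roots of det(T-λI)|: 1.2249, 0.7091, 0.5278, 0.4373, 0.4373, 0.2152.
spectral radius ρ = 1.2249; 1.2249 > 1: divergent.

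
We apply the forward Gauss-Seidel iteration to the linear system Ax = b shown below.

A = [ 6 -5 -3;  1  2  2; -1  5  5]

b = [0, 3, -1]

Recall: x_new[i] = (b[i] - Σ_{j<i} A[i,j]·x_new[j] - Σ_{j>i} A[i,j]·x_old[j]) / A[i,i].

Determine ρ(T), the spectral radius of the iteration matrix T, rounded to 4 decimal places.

Let D = diag(6, 2, 5); L, U the strict triangles.
T_GS = -(D+L)⁻¹U: row 0 first, T[0,2] = -(-3)/(6) = +0.5000; later rows by forward substitution.
  T[0,:] = [+0.0000  +0.8333  +0.5000]
  T[1,:] = [+0.0000  -0.4167  -1.2500]
  T[2,:] = [+0.0000  +0.5833  +1.3500]
|eigenvalues of T|: 0.6927, 0.2406, 0.0000.
ρ(T) = max|λ| = 0.6927; 0.6927 < 1 ⇒ converges.

0.6927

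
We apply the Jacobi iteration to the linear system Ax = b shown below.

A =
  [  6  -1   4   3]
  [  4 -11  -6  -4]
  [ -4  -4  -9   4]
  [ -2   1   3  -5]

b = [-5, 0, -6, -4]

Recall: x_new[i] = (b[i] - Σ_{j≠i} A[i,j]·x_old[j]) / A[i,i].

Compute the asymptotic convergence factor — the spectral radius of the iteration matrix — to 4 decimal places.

1.1785

Split A = D + L + U, D = diag(6, -11, -9, -5).
T_J = -D⁻¹(L+U): T[0,3] = -(3)/(6) = -0.5000; T[0,0] = 0.
  T[0,:] = [+0.0000 +0.1667 -0.6667 -0.5000]
  T[1,:] = [+0.3636 +0.0000 -0.5455 -0.3636]
  T[2,:] = [-0.4444 -0.4444 +0.0000 +0.4444]
  T[3,:] = [-0.4000 +0.2000 +0.6000 +0.0000]
moduli |λ_i(T)| = 1.1785, 0.6098, 0.4636, 0.1051.
ρ(T) = max|λ| = 1.1785; 1.1785 > 1, so it fails to converge.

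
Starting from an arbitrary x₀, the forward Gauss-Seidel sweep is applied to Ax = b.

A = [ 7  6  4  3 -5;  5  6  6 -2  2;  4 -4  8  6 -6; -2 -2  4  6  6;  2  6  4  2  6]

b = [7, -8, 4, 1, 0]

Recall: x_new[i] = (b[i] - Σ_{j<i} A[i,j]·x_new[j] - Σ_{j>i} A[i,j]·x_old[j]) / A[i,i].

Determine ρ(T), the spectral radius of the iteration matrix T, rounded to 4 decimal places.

Write A = D+L+U with D = diag(7, 6, 8, 6, 6).
T_GS = -(D+L)⁻¹U: row 0 first, T[0,2] = -(4)/(7) = -0.5714; later rows by forward substitution.
  T[0,:] = [+0.0000, -0.8571, -0.5714, -0.4286, +0.7143]
  T[1,:] = [+0.0000, +0.7143, -0.5238, +0.6905, -0.9286]
  T[2,:] = [+0.0000, +0.7857, +0.0238, -0.1905, -0.0714]
  T[3,:] = [+0.0000, -0.5714, -0.3810, +0.2143, -1.0238]
  T[4,:] = [+0.0000, -0.7619, +0.8254, -0.4921, +1.0794]
|eigenvalues of T|: 1.4619, 0.8372, 0.4184, 0.4184, 0.0000.
ρ = 1.4619; 1.4619 > 1: divergent.

1.4619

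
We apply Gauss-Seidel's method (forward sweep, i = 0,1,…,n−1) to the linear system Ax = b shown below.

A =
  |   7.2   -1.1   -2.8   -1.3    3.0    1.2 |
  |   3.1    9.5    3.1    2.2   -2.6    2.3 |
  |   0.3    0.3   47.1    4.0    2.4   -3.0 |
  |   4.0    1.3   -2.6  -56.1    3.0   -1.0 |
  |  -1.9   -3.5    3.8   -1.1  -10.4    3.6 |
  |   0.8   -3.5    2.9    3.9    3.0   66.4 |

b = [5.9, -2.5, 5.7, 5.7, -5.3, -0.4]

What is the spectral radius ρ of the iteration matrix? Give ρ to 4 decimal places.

0.1514

Split A = D + L + U, D = diag(7.2, 9.5, 47.1, -56.1, -10.4, 66.4).
Gauss-Seidel: T = -(D+L)⁻¹U, row 0 first, T[0,2] = -(-2.8)/(7.2) = +0.3889; later rows by forward substitution.
  T[0,:] = [+0.0000  +0.1528  +0.3889  +0.1806  -0.4167  -0.1667]
  T[1,:] = [+0.0000  -0.0499  -0.4532  -0.2905  +0.4096  -0.1877]
  T[2,:] = [+0.0000  -0.0007  +0.0004  -0.0842  -0.0509  +0.0660]
  T[3,:] = [+0.0000  +0.0098  +0.0172  +0.0100  +0.0356  -0.0371]
  T[4,:] = [+0.0000  -0.0124  +0.0798  +0.0329  -0.0841  +0.4678]
  T[5,:] = [+0.0000  -0.0045  -0.0332  -0.0159  +0.0305  -0.0297]
eigenvalue magnitudes: 0.1514, 0.0745, 0.0745, 0.0335, 0.0335, 0.0000.
ρ = 0.1514; 0.1514 < 1: convergent.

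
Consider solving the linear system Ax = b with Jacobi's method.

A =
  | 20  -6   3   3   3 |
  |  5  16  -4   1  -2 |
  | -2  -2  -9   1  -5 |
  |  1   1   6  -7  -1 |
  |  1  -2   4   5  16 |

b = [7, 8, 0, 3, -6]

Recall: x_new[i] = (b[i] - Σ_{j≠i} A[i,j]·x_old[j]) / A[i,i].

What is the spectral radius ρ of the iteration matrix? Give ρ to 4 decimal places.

0.6953

A = D + L + U where D = diag(20, 16, -9, -7, 16).
Jacobi: T = -D⁻¹(L+U), T[4,2] = -(4)/(16) = -0.2500; T[4,4] = 0.
  T[0,:] = [+0.0000, +0.3000, -0.1500, -0.1500, -0.1500]
  T[1,:] = [-0.3125, +0.0000, +0.2500, -0.0625, +0.1250]
  T[2,:] = [-0.2222, -0.2222, +0.0000, +0.1111, -0.5556]
  T[3,:] = [+0.1429, +0.1429, +0.8571, +0.0000, -0.1429]
  T[4,:] = [-0.0625, +0.1250, -0.2500, -0.3125, +0.0000]
moduli |λ_i(T)| = 0.6953, 0.4716, 0.4716, 0.3289, 0.3289.
ρ(T) = max|λ| = 0.6953; 0.6953 < 1, so it converges for any x₀.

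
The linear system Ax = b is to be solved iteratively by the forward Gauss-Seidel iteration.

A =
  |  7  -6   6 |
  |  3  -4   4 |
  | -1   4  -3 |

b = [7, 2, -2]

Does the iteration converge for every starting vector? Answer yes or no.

Diagonal D = diag(7, -4, -3); L, U strict lower/upper.
GS T = -(D+L)⁻¹U: row 0 first, T[0,1] = -(-6)/(7) = +0.8571; later rows by forward substitution.
  T[0,:] = [+0.0000 +0.8571 -0.8571]
  T[1,:] = [+0.0000 +0.6429 +0.3571]
  T[2,:] = [+0.0000 +0.5714 +0.7619]
|λ(T)| sorted: 1.1580, 0.2467, 0.0000.
spectral radius ρ = 1.1580; 1.1580 > 1, so it fails to converge.

no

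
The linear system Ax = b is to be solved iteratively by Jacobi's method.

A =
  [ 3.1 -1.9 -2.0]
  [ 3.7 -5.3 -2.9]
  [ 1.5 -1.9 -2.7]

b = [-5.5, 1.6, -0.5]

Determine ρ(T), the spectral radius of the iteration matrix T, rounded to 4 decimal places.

1.2541

Split A = D + L + U, D = diag(3.1, -5.3, -2.7).
T_J = -D⁻¹(L+U): T[0,2] = -(-2)/(3.1) = +0.6452; T[0,0] = 0.
  T[0,:] = [+0.0000, +0.6129, +0.6452]
  T[1,:] = [+0.6981, +0.0000, -0.5472]
  T[2,:] = [+0.5556, -0.7037, +0.0000]
moduli |λ_i(T)| = 1.2541, 0.6335, 0.6335.
ρ(T) = max|λ| = 1.2541; 1.2541 > 1, so it fails to converge.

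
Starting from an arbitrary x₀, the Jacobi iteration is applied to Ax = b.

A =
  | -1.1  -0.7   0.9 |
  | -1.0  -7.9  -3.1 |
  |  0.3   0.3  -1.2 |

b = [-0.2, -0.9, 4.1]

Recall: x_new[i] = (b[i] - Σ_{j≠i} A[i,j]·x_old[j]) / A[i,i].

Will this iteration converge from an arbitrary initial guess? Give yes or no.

yes

Split A = D + L + U, D = diag(-1.1, -7.9, -1.2).
Jacobi: T = -D⁻¹(L+U), T[1,2] = -(-3.1)/(-7.9) = -0.3924; T[1,1] = 0.
  T[0,:] = [+0.0000  -0.6364  +0.8182]
  T[1,:] = [-0.1266  +0.0000  -0.3924]
  T[2,:] = [+0.2500  +0.2500  +0.0000]
eigenvalue magnitudes: 0.5087, 0.2680, 0.2680.
spectral radius ρ = 0.5087; 0.5087 < 1, so it converges for any x₀.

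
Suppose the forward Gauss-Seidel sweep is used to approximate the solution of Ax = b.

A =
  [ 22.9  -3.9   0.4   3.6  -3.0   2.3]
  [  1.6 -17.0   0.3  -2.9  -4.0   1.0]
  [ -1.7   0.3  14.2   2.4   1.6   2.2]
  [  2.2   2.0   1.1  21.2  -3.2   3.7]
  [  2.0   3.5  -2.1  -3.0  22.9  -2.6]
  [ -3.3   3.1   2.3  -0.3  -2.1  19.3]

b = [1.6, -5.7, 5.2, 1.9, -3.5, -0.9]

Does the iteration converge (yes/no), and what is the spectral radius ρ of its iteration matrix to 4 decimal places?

Write A = D+L+U with D = diag(22.9, -17, 14.2, 21.2, 22.9, 19.3).
T_GS = -(D+L)⁻¹U: row 0 first, T[0,2] = -(0.4)/(22.9) = -0.0175; later rows by forward substitution.
  T[0,:] = [+0.0000  +0.1703  -0.0175  -0.1572  +0.1310  -0.1004]
  T[1,:] = [+0.0000  +0.0160  +0.0160  -0.1854  -0.2230  +0.0494]
  T[2,:] = [+0.0000  +0.0201  -0.0024  -0.1839  -0.0923  -0.1680]
  T[3,:] = [+0.0000  -0.0202  +0.0004  +0.0433  +0.1632  -0.1600]
  T[4,:] = [+0.0000  -0.0181  -0.0011  +0.0309  +0.0355  +0.0784]
  T[5,:] = [+0.0000  +0.0219  -0.0054  +0.0288  +0.0756  +0.0010]
|eigenvalues of T|: 0.1687, 0.0627, 0.0618, 0.0618, 0.0368, 0.0000.
spectral radius ρ = 0.1687; 0.1687 < 1, so it converges for any x₀.

yes, ρ = 0.1687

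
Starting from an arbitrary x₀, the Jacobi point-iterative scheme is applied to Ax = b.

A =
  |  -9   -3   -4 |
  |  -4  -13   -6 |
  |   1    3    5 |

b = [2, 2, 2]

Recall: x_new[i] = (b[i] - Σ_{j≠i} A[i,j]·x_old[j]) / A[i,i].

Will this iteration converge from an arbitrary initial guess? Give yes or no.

yes

Write A = D+L+U with D = diag(-9, -13, 5).
Jacobi: T = -D⁻¹(L+U), T[1,0] = -(-4)/(-13) = -0.3077; T[1,1] = 0.
  T[0,:] = [+0.0000 -0.3333 -0.4444]
  T[1,:] = [-0.3077 +0.0000 -0.4615]
  T[2,:] = [-0.2000 -0.6000 +0.0000]
|roots of det(T-λI)|: 0.7826, 0.4861, 0.2966.
spectral radius ρ = 0.7826; 0.7826 < 1, so it converges for any x₀.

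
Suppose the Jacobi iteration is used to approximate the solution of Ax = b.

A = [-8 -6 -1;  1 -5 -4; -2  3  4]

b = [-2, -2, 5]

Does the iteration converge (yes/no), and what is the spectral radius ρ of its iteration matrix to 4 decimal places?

Let D = diag(-8, -5, 4); L, U the strict triangles.
Jacobi: T = -D⁻¹(L+U), T[1,0] = -(1)/(-5) = +0.2000; T[1,1] = 0.
  T[0,:] = [+0.0000 -0.7500 -0.1250]
  T[1,:] = [+0.2000 +0.0000 -0.8000]
  T[2,:] = [+0.5000 -0.7500 +0.0000]
|λ(T)| sorted: 0.8686, 0.6058, 0.6058.
spectral radius ρ = 0.8686; 0.8686 < 1 ⇒ converges.

yes, ρ = 0.8686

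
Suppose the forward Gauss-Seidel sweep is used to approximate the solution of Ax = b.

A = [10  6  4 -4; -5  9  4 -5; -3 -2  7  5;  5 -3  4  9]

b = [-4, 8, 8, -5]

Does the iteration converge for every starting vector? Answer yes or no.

Diagonal D = diag(10, 9, 7, 9); L, U strict lower/upper.
Gauss-Seidel: T = -(D+L)⁻¹U, row 0 first, T[0,1] = -(6)/(10) = -0.6000; later rows by forward substitution.
  T[0,:] = [+0.0000, -0.6000, -0.4000, +0.4000]
  T[1,:] = [+0.0000, -0.3333, -0.6667, +0.7778]
  T[2,:] = [+0.0000, -0.3524, -0.3619, -0.3206]
  T[3,:] = [+0.0000, +0.3788, +0.1608, +0.1795]
eigenvalue magnitudes: 0.9160, 0.5946, 0.1943, 0.0000.
ρ = 0.9160; 0.9160 < 1, so it converges for any x₀.

yes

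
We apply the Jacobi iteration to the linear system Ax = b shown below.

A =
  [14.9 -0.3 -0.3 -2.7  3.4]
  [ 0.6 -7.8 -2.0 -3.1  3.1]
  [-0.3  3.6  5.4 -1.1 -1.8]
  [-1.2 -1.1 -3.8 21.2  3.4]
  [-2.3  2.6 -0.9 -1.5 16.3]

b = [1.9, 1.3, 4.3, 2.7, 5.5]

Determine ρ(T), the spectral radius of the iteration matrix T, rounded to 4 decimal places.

Split A = D + L + U, D = diag(14.9, -7.8, 5.4, 21.2, 16.3).
T_J = -D⁻¹(L+U): T[2,3] = -(-1.1)/(5.4) = +0.2037; T[2,2] = 0.
  T[0,:] = [+0.0000, +0.0201, +0.0201, +0.1812, -0.2282]
  T[1,:] = [+0.0769, +0.0000, -0.2564, -0.3974, +0.3974]
  T[2,:] = [+0.0556, -0.6667, +0.0000, +0.2037, +0.3333]
  T[3,:] = [+0.0566, +0.0519, +0.1792, +0.0000, -0.1604]
  T[4,:] = [+0.1411, -0.1595, +0.0552, +0.0920, +0.0000]
|λ(T)| sorted: 0.4653, 0.2500, 0.2500, 0.1328, 0.1328.
spectral radius ρ = 0.4653; 0.4653 < 1 ⇒ converges.

0.4653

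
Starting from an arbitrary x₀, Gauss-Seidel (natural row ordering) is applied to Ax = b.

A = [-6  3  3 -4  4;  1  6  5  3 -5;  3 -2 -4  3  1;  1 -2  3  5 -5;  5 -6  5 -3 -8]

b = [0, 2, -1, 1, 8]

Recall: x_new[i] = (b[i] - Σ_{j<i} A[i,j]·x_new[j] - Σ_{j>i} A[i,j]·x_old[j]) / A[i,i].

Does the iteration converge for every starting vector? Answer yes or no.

no

Diagonal D = diag(-6, 6, -4, 5, -8); L, U strict lower/upper.
T_GS = -(D+L)⁻¹U: row 0 first, T[0,2] = -(3)/(-6) = +0.5000; later rows by forward substitution.
  T[0,:] = [+0.0000 +0.5000 +0.5000 -0.6667 +0.6667]
  T[1,:] = [+0.0000 -0.0833 -0.9167 -0.3889 +0.7222]
  T[2,:] = [+0.0000 +0.4167 +0.8333 +0.4444 +0.3889]
  T[3,:] = [+0.0000 -0.3833 -0.9667 -0.2889 +0.9222]
  T[4,:] = [+0.0000 +0.7792 +1.8833 +0.2611 -0.2278]
moduli |λ_i(T)| = 1.3204, 0.7362, 0.7362, 0.2729, 0.0000.
spectral radius ρ = 1.3204; 1.3204 > 1: divergent.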